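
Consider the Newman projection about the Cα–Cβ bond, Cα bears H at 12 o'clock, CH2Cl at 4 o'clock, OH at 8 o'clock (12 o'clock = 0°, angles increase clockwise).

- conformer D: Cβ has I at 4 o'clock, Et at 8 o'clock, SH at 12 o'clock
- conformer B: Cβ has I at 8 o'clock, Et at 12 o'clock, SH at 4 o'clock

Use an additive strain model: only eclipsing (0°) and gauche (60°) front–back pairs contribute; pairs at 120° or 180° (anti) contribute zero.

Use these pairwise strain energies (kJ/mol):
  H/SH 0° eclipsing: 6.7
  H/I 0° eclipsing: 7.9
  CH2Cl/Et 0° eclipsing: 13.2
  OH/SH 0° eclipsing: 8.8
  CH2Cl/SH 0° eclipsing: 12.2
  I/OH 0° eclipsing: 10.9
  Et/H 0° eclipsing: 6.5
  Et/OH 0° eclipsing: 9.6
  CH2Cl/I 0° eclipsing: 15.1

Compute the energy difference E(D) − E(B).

+1.8 kJ/mol

D (eclipsed): H(0°)/SH(0°) eclipsed 6.7; CH2Cl(120°)/I(120°) eclipsed 15.1; OH(240°)/Et(240°) eclipsed 9.6 → 31.4 kJ/mol.
B (eclipsed): H(0°)/Et(0°) eclipsed 6.5; CH2Cl(120°)/SH(120°) eclipsed 12.2; OH(240°)/I(240°) eclipsed 10.9 → 29.6 kJ/mol.
E(D) − E(B) = 31.4 − 29.6 = +1.8 kJ/mol.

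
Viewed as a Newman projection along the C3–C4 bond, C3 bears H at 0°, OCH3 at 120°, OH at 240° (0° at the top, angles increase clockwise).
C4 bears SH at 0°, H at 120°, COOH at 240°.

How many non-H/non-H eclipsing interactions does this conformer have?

Non-H eclipsing pairs: OH(240°)/COOH(240°) — 1 interaction.

1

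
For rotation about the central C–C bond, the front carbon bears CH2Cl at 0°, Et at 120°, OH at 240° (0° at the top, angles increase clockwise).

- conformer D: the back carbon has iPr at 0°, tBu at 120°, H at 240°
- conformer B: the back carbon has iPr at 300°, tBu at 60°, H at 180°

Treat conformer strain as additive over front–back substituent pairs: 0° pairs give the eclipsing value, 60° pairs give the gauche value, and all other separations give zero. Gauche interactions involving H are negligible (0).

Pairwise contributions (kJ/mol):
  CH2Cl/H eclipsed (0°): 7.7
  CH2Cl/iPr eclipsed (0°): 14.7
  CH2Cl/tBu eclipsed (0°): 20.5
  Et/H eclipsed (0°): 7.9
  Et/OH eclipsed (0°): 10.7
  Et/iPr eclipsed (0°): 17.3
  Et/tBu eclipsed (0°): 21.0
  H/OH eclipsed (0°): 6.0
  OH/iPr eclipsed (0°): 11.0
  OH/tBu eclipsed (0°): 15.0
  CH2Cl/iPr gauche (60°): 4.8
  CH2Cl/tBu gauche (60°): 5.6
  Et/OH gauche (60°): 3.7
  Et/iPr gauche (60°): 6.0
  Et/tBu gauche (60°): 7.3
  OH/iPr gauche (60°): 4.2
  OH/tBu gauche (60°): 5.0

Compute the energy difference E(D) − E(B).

D is eclipsed. CH2Cl at 0° is eclipsed with iPr at 0° (14.7); Et at 120° is eclipsed with tBu at 120° (21.0); OH at 240° is eclipsed with H at 240° (6.0). Total 41.7 kJ/mol.
B is staggered. CH2Cl at 0° is gauche with iPr at 300° (4.8); CH2Cl at 0° is gauche with tBu at 60° (5.6); Et at 120° is gauche with tBu at 60° (7.3); OH at 240° is gauche with iPr at 300° (4.2). Total 21.9 kJ/mol.
E(D) − E(B) = 41.7 − 21.9 = +19.8 kJ/mol.

+19.8 kJ/mol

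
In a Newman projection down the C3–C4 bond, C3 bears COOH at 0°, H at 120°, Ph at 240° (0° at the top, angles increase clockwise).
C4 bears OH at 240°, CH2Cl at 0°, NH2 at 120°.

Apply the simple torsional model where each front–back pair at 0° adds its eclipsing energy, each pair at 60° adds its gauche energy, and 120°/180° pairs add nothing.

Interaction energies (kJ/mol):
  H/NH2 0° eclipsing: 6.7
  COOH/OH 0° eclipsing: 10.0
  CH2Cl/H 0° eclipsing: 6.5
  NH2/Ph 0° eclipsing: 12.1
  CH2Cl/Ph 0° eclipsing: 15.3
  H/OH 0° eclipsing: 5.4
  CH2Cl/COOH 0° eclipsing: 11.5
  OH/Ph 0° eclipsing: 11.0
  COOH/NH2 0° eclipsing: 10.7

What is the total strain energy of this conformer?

29.2 kJ/mol

This conformer is eclipsed. COOH at 0° is eclipsed with CH2Cl at 0° (11.5); H at 120° is eclipsed with NH2 at 120° (6.7); Ph at 240° is eclipsed with OH at 240° (11.0). Total 29.2 kJ/mol.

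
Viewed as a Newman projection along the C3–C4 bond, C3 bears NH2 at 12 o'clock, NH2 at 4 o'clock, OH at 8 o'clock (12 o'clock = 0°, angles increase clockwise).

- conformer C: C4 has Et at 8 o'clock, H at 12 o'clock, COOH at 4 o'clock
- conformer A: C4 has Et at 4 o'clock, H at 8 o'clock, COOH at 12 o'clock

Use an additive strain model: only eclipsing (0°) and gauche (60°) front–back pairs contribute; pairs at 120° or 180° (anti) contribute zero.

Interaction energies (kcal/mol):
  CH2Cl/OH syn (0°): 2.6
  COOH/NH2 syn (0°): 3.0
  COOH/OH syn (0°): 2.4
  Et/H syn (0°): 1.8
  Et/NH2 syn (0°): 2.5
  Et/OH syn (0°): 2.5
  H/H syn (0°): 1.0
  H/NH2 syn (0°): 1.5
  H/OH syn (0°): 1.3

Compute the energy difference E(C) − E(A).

+0.2 kcal/mol

C (eclipsed): NH2(0°)/H(0°) eclipsed 1.5; NH2(120°)/COOH(120°) eclipsed 3.0; OH(240°)/Et(240°) eclipsed 2.5 → 7.0 kcal/mol.
A (eclipsed): NH2(0°)/COOH(0°) eclipsed 3.0; NH2(120°)/Et(120°) eclipsed 2.5; OH(240°)/H(240°) eclipsed 1.3 → 6.8 kcal/mol.
E(C) − E(A) = 7.0 − 6.8 = +0.2 kcal/mol.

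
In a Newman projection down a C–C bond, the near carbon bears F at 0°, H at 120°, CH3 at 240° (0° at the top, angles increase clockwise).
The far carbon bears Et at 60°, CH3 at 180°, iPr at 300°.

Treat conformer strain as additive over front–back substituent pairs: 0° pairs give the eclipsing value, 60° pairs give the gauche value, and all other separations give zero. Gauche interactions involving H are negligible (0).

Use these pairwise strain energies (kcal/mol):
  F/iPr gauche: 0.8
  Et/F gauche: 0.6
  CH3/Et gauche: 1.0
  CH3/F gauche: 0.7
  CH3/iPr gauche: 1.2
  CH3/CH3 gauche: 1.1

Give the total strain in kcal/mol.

3.7 kcal/mol

This conformer (staggered): F(0°)/Et(60°) gauche 0.6; F(0°)/iPr(300°) gauche 0.8; CH3(240°)/CH3(180°) gauche 1.1; CH3(240°)/iPr(300°) gauche 1.2 → 3.7 kcal/mol.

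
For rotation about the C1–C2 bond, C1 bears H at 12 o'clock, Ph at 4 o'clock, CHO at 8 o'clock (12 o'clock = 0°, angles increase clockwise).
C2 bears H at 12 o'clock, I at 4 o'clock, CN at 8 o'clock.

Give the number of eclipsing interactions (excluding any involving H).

2

Non-H eclipsing pairs: Ph(120°)/I(120°); CHO(240°)/CN(240°) — 2 interactions.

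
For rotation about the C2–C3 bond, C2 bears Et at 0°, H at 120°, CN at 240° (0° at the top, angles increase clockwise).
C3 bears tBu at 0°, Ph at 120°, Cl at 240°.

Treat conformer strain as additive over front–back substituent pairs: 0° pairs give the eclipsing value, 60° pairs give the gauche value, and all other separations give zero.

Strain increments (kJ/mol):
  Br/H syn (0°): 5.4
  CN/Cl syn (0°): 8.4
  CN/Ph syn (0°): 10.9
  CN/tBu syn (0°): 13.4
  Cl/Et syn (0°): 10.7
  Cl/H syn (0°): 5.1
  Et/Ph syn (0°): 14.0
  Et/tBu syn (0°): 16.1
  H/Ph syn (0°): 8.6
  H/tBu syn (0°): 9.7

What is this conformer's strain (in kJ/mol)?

This conformer (eclipsed): Et(0°)/tBu(0°) eclipsed 16.1; H(120°)/Ph(120°) eclipsed 8.6; CN(240°)/Cl(240°) eclipsed 8.4 → 33.1 kJ/mol.

33.1 kJ/mol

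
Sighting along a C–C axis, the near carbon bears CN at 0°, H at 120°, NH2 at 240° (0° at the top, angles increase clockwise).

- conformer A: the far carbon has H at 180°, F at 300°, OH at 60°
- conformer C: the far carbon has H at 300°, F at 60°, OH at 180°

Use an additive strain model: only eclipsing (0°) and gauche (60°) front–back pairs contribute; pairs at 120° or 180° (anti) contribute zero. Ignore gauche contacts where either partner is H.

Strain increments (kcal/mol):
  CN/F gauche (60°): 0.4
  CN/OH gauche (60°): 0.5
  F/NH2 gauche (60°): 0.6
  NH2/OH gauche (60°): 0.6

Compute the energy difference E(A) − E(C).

+0.5 kcal/mol

A is staggered. CN at 0° is gauche with F at 300° (0.4); CN at 0° is gauche with OH at 60° (0.5); NH2 at 240° is gauche with F at 300° (0.6). Total 1.5 kcal/mol.
C is staggered. CN at 0° is gauche with F at 60° (0.4); NH2 at 240° is gauche with OH at 180° (0.6). Total 1.0 kcal/mol.
E(A) − E(C) = 1.5 − 1.0 = +0.5 kcal/mol.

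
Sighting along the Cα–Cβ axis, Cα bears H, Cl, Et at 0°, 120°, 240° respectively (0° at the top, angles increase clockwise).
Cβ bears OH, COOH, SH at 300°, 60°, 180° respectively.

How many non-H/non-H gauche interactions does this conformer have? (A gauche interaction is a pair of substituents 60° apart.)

Non-H gauche pairs: Cl(120°)/COOH(60°); Cl(120°)/SH(180°); Et(240°)/OH(300°); Et(240°)/SH(180°) — 4 interactions.

4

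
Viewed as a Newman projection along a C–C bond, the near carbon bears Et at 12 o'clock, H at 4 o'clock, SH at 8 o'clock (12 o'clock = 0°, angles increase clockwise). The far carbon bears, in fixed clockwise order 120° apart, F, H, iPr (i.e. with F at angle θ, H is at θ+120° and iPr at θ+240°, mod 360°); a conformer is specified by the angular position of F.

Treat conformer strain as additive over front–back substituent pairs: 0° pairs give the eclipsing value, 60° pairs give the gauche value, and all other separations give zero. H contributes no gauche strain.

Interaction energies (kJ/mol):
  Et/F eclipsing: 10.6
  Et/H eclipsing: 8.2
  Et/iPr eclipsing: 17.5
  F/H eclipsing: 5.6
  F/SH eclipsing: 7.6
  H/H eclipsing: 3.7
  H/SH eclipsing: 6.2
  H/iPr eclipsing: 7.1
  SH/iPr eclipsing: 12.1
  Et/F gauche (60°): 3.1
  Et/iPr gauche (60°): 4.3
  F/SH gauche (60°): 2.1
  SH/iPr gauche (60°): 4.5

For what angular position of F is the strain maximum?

F at 0° (eclipsed): Et–F eclipsed, H–H eclipsed, SH–iPr eclipsed; 10.6 + 3.7 + 12.1 = 26.4 kJ/mol.
F at 60° (staggered): Et–F gauche, Et–iPr gauche, SH–iPr gauche; 3.1 + 4.3 + 4.5 = 11.9 kJ/mol.
F at 120° (eclipsed): Et–iPr eclipsed, H–F eclipsed, SH–H eclipsed; 17.5 + 5.6 + 6.2 = 29.3 kJ/mol.
F at 180° (staggered): Et–iPr gauche, SH–F gauche; 4.3 + 2.1 = 6.4 kJ/mol.
F at 240° (eclipsed): Et–H eclipsed, H–iPr eclipsed, SH–F eclipsed; 8.2 + 7.1 + 7.6 = 22.9 kJ/mol.
F at 300° (staggered): Et–F gauche, SH–F gauche, SH–iPr gauche; 3.1 + 2.1 + 4.5 = 9.7 kJ/mol.
The maximum (29.3 kJ/mol) occurs with F at 120°.

120°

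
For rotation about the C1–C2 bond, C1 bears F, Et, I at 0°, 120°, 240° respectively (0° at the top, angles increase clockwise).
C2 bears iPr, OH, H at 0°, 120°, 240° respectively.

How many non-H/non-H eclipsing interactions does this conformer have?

2

Non-H eclipsing pairs: F(0°)/iPr(0°); Et(120°)/OH(120°) — 2 interactions.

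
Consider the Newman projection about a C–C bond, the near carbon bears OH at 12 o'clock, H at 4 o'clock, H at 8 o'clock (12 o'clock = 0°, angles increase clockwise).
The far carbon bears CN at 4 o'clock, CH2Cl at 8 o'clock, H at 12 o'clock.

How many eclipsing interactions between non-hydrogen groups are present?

0

Every eclipsing pair involves H, so the count is 0.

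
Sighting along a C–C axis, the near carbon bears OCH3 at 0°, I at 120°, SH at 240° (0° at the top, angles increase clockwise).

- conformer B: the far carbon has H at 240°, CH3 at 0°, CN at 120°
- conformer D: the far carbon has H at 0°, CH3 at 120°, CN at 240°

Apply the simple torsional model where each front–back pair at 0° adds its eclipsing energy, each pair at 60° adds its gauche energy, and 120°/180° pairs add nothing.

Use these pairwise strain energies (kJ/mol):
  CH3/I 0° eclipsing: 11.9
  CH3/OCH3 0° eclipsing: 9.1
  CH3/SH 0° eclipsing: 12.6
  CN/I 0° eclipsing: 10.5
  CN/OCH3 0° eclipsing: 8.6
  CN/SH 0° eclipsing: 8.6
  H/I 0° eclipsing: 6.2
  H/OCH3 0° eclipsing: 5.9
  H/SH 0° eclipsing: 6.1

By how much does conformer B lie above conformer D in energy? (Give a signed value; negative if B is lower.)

B (eclipsed): OCH3(0°)/CH3(0°) eclipsed 9.1; I(120°)/CN(120°) eclipsed 10.5; SH(240°)/H(240°) eclipsed 6.1 → 25.7 kJ/mol.
D (eclipsed): OCH3(0°)/H(0°) eclipsed 5.9; I(120°)/CH3(120°) eclipsed 11.9; SH(240°)/CN(240°) eclipsed 8.6 → 26.4 kJ/mol.
E(B) − E(D) = 25.7 − 26.4 = -0.7 kJ/mol.

-0.7 kJ/mol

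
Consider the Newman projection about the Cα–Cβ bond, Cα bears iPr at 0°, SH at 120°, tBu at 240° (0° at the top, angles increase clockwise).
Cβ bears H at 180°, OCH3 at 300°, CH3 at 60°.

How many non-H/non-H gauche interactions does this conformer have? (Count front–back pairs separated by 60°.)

Non-H gauche pairs: iPr(0°)/OCH3(300°); iPr(0°)/CH3(60°); SH(120°)/CH3(60°); tBu(240°)/OCH3(300°) — 4 interactions.

4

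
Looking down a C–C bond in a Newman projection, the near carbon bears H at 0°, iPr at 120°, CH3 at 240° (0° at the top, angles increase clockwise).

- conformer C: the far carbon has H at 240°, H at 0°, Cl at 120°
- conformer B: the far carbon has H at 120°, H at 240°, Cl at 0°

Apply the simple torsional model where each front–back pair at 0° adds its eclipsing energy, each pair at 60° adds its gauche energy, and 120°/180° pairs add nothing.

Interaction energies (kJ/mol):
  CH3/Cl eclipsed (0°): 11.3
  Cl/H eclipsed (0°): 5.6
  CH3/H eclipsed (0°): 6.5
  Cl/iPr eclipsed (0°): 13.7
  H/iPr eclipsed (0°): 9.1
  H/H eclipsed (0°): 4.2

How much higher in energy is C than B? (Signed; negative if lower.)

C (eclipsed): H–H eclipsed, iPr–Cl eclipsed, CH3–H eclipsed; 4.2 + 13.7 + 6.5 = 24.4 kJ/mol.
B (eclipsed): H–Cl eclipsed, iPr–H eclipsed, CH3–H eclipsed; 5.6 + 9.1 + 6.5 = 21.2 kJ/mol.
E(C) − E(B) = 24.4 − 21.2 = +3.2 kJ/mol.

+3.2 kJ/mol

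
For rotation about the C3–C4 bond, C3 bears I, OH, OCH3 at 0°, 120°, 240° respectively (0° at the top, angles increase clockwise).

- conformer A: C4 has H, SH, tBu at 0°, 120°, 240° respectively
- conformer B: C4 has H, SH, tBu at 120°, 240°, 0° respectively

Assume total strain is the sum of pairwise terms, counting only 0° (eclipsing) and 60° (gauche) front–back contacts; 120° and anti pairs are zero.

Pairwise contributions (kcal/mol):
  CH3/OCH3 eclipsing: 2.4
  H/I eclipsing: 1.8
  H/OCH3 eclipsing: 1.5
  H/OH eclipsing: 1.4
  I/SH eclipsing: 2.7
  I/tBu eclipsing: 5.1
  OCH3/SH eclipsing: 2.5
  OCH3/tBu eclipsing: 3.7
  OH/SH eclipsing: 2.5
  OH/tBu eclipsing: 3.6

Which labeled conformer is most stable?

A

A is eclipsed. I at 0° is eclipsed with H at 0° (1.8); OH at 120° is eclipsed with SH at 120° (2.5); OCH3 at 240° is eclipsed with tBu at 240° (3.7). Total 8.0 kcal/mol.
B is eclipsed. I at 0° is eclipsed with tBu at 0° (5.1); OH at 120° is eclipsed with H at 120° (1.4); OCH3 at 240° is eclipsed with SH at 240° (2.5). Total 9.0 kcal/mol.
A has the lowest total (8.0 kcal/mol).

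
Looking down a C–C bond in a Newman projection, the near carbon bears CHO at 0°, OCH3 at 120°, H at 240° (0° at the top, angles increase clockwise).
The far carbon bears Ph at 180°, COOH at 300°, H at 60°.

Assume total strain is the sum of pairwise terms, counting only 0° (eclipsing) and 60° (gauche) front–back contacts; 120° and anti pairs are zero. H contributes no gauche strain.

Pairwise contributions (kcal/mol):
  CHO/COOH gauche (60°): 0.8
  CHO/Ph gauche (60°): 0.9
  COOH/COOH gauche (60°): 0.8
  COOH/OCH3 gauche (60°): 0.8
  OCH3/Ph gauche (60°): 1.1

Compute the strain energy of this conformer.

1.9 kcal/mol

This conformer is staggered. CHO at 0° is gauche with COOH at 300° (0.8); OCH3 at 120° is gauche with Ph at 180° (1.1). Total 1.9 kcal/mol.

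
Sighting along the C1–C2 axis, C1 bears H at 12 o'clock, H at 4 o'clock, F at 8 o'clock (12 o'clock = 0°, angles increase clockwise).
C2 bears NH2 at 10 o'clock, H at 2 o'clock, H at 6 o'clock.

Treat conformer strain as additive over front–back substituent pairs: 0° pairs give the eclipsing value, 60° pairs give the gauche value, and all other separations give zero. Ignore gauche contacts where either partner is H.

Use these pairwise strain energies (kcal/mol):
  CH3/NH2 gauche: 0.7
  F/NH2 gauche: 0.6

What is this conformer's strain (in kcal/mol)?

0.6 kcal/mol

This conformer is staggered. F at 240° is gauche with NH2 at 300° (0.6). Total 0.6 kcal/mol.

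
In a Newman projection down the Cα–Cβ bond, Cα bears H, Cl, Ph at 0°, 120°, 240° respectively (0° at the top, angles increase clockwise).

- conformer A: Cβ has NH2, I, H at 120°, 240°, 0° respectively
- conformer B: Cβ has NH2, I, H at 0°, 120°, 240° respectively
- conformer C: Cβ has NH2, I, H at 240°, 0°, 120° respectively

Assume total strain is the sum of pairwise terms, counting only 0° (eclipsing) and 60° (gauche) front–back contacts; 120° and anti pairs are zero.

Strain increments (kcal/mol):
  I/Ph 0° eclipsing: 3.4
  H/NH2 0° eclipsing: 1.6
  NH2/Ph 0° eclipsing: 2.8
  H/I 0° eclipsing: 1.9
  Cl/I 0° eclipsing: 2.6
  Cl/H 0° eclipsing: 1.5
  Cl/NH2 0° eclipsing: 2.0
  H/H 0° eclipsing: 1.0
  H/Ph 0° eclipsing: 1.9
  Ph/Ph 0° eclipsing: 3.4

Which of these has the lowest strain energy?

A (eclipsed): H(0°)/H(0°) eclipsed 1.0; Cl(120°)/NH2(120°) eclipsed 2.0; Ph(240°)/I(240°) eclipsed 3.4 → 6.4 kcal/mol.
B (eclipsed): H(0°)/NH2(0°) eclipsed 1.6; Cl(120°)/I(120°) eclipsed 2.6; Ph(240°)/H(240°) eclipsed 1.9 → 6.1 kcal/mol.
C (eclipsed): H(0°)/I(0°) eclipsed 1.9; Cl(120°)/H(120°) eclipsed 1.5; Ph(240°)/NH2(240°) eclipsed 2.8 → 6.2 kcal/mol.
B has the lowest total (6.1 kcal/mol).

B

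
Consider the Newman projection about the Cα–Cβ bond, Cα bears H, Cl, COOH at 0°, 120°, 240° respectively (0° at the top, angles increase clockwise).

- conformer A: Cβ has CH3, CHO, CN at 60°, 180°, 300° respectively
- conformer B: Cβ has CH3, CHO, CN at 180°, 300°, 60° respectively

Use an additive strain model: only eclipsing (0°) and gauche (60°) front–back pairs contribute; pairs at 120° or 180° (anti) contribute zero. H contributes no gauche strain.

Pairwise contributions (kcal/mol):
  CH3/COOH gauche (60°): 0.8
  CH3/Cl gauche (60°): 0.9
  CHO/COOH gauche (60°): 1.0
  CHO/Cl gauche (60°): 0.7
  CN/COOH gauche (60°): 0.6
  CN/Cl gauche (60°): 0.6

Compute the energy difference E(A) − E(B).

-0.1 kcal/mol

A (staggered): Cl(120°)/CH3(60°) gauche 0.9; Cl(120°)/CHO(180°) gauche 0.7; COOH(240°)/CHO(180°) gauche 1.0; COOH(240°)/CN(300°) gauche 0.6 → 3.2 kcal/mol.
B (staggered): Cl(120°)/CH3(180°) gauche 0.9; Cl(120°)/CN(60°) gauche 0.6; COOH(240°)/CH3(180°) gauche 0.8; COOH(240°)/CHO(300°) gauche 1.0 → 3.3 kcal/mol.
E(A) − E(B) = 3.2 − 3.3 = -0.1 kcal/mol.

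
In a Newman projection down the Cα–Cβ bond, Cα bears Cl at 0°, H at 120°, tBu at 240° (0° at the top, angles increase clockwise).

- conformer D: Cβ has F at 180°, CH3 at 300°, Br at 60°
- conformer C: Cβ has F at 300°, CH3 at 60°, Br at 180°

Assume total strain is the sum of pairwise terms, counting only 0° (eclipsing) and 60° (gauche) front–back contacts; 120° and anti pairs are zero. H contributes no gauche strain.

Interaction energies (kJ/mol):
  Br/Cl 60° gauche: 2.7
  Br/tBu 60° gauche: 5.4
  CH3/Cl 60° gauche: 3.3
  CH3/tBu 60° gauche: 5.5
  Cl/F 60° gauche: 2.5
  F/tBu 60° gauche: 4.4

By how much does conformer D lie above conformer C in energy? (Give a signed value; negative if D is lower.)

D is staggered. Cl at 0° is gauche with CH3 at 300° (3.3); Cl at 0° is gauche with Br at 60° (2.7); tBu at 240° is gauche with F at 180° (4.4); tBu at 240° is gauche with CH3 at 300° (5.5). Total 15.9 kJ/mol.
C is staggered. Cl at 0° is gauche with F at 300° (2.5); Cl at 0° is gauche with CH3 at 60° (3.3); tBu at 240° is gauche with F at 300° (4.4); tBu at 240° is gauche with Br at 180° (5.4). Total 15.6 kJ/mol.
E(D) − E(C) = 15.9 − 15.6 = +0.3 kJ/mol.

+0.3 kJ/mol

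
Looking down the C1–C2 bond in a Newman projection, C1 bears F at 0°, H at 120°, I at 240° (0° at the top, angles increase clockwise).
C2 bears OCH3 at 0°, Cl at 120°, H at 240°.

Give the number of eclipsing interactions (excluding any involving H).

Non-H eclipsing pairs: F(0°)/OCH3(0°) — 1 interaction.

1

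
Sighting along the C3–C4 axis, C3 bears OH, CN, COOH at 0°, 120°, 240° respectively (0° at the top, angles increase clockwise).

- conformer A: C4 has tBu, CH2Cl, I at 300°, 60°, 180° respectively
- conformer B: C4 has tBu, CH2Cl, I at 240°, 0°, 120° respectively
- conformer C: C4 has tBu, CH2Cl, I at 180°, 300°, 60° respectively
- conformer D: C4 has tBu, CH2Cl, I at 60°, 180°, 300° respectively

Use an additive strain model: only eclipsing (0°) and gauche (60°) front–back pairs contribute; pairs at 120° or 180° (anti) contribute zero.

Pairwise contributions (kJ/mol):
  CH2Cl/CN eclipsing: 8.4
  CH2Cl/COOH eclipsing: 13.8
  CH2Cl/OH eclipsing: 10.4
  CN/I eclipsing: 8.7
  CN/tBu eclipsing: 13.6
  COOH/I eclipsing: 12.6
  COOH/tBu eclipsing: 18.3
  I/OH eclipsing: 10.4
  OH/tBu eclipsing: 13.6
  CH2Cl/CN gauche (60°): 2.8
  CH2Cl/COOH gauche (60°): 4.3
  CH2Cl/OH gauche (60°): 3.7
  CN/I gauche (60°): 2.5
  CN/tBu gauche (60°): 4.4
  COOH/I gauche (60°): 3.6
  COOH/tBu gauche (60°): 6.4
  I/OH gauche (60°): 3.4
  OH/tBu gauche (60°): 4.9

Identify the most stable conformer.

A (staggered): OH(0°)/tBu(300°) gauche 4.9; OH(0°)/CH2Cl(60°) gauche 3.7; CN(120°)/CH2Cl(60°) gauche 2.8; CN(120°)/I(180°) gauche 2.5; COOH(240°)/tBu(300°) gauche 6.4; COOH(240°)/I(180°) gauche 3.6 → 23.9 kJ/mol.
B (eclipsed): OH(0°)/CH2Cl(0°) eclipsed 10.4; CN(120°)/I(120°) eclipsed 8.7; COOH(240°)/tBu(240°) eclipsed 18.3 → 37.4 kJ/mol.
C (staggered): OH(0°)/CH2Cl(300°) gauche 3.7; OH(0°)/I(60°) gauche 3.4; CN(120°)/tBu(180°) gauche 4.4; CN(120°)/I(60°) gauche 2.5; COOH(240°)/tBu(180°) gauche 6.4; COOH(240°)/CH2Cl(300°) gauche 4.3 → 24.7 kJ/mol.
D (staggered): OH(0°)/tBu(60°) gauche 4.9; OH(0°)/I(300°) gauche 3.4; CN(120°)/tBu(60°) gauche 4.4; CN(120°)/CH2Cl(180°) gauche 2.8; COOH(240°)/CH2Cl(180°) gauche 4.3; COOH(240°)/I(300°) gauche 3.6 → 23.4 kJ/mol.
D has the lowest total (23.4 kJ/mol).

D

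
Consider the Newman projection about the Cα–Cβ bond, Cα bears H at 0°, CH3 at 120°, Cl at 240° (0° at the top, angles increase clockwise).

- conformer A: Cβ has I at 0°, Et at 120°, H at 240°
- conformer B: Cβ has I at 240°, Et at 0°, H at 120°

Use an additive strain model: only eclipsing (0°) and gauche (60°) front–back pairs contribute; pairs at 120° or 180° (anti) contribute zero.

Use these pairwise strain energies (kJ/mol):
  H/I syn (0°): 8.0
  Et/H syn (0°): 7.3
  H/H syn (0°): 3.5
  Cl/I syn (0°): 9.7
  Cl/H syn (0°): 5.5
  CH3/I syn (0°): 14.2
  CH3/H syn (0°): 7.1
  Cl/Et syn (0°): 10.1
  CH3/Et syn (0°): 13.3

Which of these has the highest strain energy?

A is eclipsed. H at 0° is eclipsed with I at 0° (8.0); CH3 at 120° is eclipsed with Et at 120° (13.3); Cl at 240° is eclipsed with H at 240° (5.5). Total 26.8 kJ/mol.
B is eclipsed. H at 0° is eclipsed with Et at 0° (7.3); CH3 at 120° is eclipsed with H at 120° (7.1); Cl at 240° is eclipsed with I at 240° (9.7). Total 24.1 kJ/mol.
A has the highest total (26.8 kJ/mol).

A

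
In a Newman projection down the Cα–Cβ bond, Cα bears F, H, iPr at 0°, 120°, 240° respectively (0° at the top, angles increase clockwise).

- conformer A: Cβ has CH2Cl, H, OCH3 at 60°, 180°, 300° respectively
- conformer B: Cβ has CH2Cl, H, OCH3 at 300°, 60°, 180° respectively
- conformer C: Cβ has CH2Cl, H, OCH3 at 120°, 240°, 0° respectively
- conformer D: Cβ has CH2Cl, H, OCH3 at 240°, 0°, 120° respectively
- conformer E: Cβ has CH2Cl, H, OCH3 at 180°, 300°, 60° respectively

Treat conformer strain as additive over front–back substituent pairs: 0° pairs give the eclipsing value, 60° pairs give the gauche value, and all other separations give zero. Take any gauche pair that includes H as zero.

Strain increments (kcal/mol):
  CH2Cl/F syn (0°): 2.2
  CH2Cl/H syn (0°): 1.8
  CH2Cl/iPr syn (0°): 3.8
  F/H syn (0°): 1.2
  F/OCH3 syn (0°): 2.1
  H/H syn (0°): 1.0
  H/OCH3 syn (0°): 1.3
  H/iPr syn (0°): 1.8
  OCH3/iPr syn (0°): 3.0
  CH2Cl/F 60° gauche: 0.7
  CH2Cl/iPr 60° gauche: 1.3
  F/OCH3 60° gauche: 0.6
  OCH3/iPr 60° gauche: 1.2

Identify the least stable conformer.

A (staggered): F(0°)/CH2Cl(60°) gauche 0.7; F(0°)/OCH3(300°) gauche 0.6; iPr(240°)/OCH3(300°) gauche 1.2 → 2.5 kcal/mol.
B (staggered): F(0°)/CH2Cl(300°) gauche 0.7; iPr(240°)/CH2Cl(300°) gauche 1.3; iPr(240°)/OCH3(180°) gauche 1.2 → 3.2 kcal/mol.
C (eclipsed): F(0°)/OCH3(0°) eclipsed 2.1; H(120°)/CH2Cl(120°) eclipsed 1.8; iPr(240°)/H(240°) eclipsed 1.8 → 5.7 kcal/mol.
D (eclipsed): F(0°)/H(0°) eclipsed 1.2; H(120°)/OCH3(120°) eclipsed 1.3; iPr(240°)/CH2Cl(240°) eclipsed 3.8 → 6.3 kcal/mol.
E (staggered): F(0°)/OCH3(60°) gauche 0.6; iPr(240°)/CH2Cl(180°) gauche 1.3 → 1.9 kcal/mol.
D has the highest total (6.3 kcal/mol).

D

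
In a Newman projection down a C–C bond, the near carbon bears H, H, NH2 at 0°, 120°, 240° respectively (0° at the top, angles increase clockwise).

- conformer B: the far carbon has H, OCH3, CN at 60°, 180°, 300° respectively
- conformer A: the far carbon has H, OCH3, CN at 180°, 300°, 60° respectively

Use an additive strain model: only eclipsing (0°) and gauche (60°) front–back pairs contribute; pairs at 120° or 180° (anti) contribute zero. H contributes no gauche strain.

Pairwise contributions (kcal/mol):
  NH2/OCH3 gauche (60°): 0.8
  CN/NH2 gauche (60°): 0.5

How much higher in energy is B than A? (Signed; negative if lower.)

+0.5 kcal/mol

B (staggered): NH2(240°)/OCH3(180°) gauche 0.8; NH2(240°)/CN(300°) gauche 0.5 → 1.3 kcal/mol.
A (staggered): NH2(240°)/OCH3(300°) gauche 0.8 → 0.8 kcal/mol.
E(B) − E(A) = 1.3 − 0.8 = +0.5 kcal/mol.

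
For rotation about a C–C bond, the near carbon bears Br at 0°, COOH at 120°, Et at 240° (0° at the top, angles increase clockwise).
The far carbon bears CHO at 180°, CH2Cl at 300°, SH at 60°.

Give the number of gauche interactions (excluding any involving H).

Non-H gauche pairs: Br(0°)/CH2Cl(300°); Br(0°)/SH(60°); COOH(120°)/CHO(180°); COOH(120°)/SH(60°); Et(240°)/CHO(180°); Et(240°)/CH2Cl(300°) — 6 interactions.

6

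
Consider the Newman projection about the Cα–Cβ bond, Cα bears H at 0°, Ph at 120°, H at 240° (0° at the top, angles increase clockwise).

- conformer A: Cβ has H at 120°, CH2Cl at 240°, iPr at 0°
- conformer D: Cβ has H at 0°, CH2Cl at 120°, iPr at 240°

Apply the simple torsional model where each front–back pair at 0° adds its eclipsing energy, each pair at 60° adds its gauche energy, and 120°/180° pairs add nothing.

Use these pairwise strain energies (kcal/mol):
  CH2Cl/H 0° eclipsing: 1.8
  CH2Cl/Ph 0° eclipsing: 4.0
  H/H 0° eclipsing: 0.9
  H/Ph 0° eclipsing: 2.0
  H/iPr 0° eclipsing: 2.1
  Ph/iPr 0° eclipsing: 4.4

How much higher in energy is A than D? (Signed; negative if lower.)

A (eclipsed): H(0°)/iPr(0°) eclipsed 2.1; Ph(120°)/H(120°) eclipsed 2.0; H(240°)/CH2Cl(240°) eclipsed 1.8 → 5.9 kcal/mol.
D (eclipsed): H(0°)/H(0°) eclipsed 0.9; Ph(120°)/CH2Cl(120°) eclipsed 4.0; H(240°)/iPr(240°) eclipsed 2.1 → 7.0 kcal/mol.
E(A) − E(D) = 5.9 − 7.0 = -1.1 kcal/mol.

-1.1 kcal/mol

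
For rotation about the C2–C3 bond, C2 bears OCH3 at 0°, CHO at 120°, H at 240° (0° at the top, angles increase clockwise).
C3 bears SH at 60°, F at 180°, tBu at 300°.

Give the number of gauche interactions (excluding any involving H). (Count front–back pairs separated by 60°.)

Non-H gauche pairs: OCH3(0°)/SH(60°); OCH3(0°)/tBu(300°); CHO(120°)/SH(60°); CHO(120°)/F(180°) — 4 interactions.

4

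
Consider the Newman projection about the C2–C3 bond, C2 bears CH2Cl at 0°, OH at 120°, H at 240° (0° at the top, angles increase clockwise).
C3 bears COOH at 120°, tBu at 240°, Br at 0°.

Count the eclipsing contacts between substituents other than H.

Non-H eclipsing pairs: CH2Cl(0°)/Br(0°); OH(120°)/COOH(120°) — 2 interactions.

2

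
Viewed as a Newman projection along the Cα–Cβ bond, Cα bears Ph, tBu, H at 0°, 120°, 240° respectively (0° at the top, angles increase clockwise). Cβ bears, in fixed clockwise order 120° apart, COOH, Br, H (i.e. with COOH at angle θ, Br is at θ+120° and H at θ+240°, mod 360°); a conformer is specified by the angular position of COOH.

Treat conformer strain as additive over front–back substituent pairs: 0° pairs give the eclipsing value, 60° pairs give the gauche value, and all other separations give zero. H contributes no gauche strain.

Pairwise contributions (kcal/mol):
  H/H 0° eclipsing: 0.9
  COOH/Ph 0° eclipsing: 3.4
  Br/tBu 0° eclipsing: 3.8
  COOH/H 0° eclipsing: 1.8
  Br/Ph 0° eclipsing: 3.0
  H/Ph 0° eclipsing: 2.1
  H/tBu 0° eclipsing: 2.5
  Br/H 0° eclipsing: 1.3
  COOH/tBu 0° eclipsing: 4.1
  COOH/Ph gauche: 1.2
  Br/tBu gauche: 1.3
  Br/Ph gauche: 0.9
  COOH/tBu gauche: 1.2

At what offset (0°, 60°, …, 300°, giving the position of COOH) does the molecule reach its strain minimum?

COOH at 0° (eclipsed): Ph–COOH eclipsed, tBu–Br eclipsed, H–H eclipsed; 3.4 + 3.8 + 0.9 = 8.1 kcal/mol.
COOH at 60° (staggered): Ph–COOH gauche, tBu–COOH gauche, tBu–Br gauche; 1.2 + 1.2 + 1.3 = 3.7 kcal/mol.
COOH at 120° (eclipsed): Ph–H eclipsed, tBu–COOH eclipsed, H–Br eclipsed; 2.1 + 4.1 + 1.3 = 7.5 kcal/mol.
COOH at 180° (staggered): Ph–Br gauche, tBu–COOH gauche; 0.9 + 1.2 = 2.1 kcal/mol.
COOH at 240° (eclipsed): Ph–Br eclipsed, tBu–H eclipsed, H–COOH eclipsed; 3.0 + 2.5 + 1.8 = 7.3 kcal/mol.
COOH at 300° (staggered): Ph–COOH gauche, Ph–Br gauche, tBu–Br gauche; 1.2 + 0.9 + 1.3 = 3.4 kcal/mol.
The minimum (2.1 kcal/mol) occurs with COOH at 180°.

180°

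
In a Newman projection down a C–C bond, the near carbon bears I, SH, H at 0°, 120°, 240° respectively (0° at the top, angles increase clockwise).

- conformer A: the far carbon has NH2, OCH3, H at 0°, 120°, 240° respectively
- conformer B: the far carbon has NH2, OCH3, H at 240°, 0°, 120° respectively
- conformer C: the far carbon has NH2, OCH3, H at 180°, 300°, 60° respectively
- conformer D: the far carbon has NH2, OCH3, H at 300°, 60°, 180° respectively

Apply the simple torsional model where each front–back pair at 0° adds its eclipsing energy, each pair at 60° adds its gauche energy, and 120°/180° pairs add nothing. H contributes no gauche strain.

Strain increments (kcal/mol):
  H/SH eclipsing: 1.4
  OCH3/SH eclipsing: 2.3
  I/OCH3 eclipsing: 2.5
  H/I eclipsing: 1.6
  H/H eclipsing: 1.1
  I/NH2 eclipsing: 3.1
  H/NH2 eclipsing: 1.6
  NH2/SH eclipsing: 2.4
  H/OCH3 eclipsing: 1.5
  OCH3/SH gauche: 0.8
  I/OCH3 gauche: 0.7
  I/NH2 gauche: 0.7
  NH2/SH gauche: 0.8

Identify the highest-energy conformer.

A (eclipsed): I(0°)/NH2(0°) eclipsed 3.1; SH(120°)/OCH3(120°) eclipsed 2.3; H(240°)/H(240°) eclipsed 1.1 → 6.5 kcal/mol.
B (eclipsed): I(0°)/OCH3(0°) eclipsed 2.5; SH(120°)/H(120°) eclipsed 1.4; H(240°)/NH2(240°) eclipsed 1.6 → 5.5 kcal/mol.
C (staggered): I(0°)/OCH3(300°) gauche 0.7; SH(120°)/NH2(180°) gauche 0.8 → 1.5 kcal/mol.
D (staggered): I(0°)/NH2(300°) gauche 0.7; I(0°)/OCH3(60°) gauche 0.7; SH(120°)/OCH3(60°) gauche 0.8 → 2.2 kcal/mol.
A has the highest total (6.5 kcal/mol).

A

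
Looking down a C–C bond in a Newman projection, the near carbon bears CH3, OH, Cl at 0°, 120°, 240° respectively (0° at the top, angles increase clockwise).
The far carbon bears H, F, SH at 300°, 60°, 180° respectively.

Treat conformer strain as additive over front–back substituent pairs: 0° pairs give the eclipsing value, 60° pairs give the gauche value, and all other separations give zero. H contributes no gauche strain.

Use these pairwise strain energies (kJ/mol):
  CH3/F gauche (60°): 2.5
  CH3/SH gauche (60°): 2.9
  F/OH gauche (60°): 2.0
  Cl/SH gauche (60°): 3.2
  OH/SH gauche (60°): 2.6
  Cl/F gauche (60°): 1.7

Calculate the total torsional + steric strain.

10.3 kJ/mol

This conformer (staggered): CH3(0°)/F(60°) gauche 2.5; OH(120°)/F(60°) gauche 2.0; OH(120°)/SH(180°) gauche 2.6; Cl(240°)/SH(180°) gauche 3.2 → 10.3 kJ/mol.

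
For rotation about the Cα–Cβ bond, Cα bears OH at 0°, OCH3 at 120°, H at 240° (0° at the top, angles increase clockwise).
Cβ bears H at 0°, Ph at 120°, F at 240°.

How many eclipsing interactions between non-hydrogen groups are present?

Non-H eclipsing pairs: OCH3(120°)/Ph(120°) — 1 interaction.

1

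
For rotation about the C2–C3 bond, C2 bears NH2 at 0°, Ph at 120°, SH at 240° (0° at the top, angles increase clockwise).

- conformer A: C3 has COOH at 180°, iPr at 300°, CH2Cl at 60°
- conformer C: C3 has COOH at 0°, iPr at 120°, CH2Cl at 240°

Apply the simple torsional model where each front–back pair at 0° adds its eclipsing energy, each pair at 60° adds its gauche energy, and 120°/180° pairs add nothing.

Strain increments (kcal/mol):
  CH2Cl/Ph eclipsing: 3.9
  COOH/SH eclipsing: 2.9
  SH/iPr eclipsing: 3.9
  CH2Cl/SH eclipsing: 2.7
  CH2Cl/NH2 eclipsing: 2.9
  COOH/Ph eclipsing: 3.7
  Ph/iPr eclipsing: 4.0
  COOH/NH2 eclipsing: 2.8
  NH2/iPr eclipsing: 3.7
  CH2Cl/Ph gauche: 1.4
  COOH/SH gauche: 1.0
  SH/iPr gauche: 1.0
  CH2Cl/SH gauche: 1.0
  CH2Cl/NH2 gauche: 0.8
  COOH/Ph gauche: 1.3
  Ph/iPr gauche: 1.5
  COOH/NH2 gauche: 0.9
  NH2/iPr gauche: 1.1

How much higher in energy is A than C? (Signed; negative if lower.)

-2.9 kcal/mol

A (staggered): NH2(0°)/iPr(300°) gauche 1.1; NH2(0°)/CH2Cl(60°) gauche 0.8; Ph(120°)/COOH(180°) gauche 1.3; Ph(120°)/CH2Cl(60°) gauche 1.4; SH(240°)/COOH(180°) gauche 1.0; SH(240°)/iPr(300°) gauche 1.0 → 6.6 kcal/mol.
C (eclipsed): NH2(0°)/COOH(0°) eclipsed 2.8; Ph(120°)/iPr(120°) eclipsed 4.0; SH(240°)/CH2Cl(240°) eclipsed 2.7 → 9.5 kcal/mol.
E(A) − E(C) = 6.6 − 9.5 = -2.9 kcal/mol.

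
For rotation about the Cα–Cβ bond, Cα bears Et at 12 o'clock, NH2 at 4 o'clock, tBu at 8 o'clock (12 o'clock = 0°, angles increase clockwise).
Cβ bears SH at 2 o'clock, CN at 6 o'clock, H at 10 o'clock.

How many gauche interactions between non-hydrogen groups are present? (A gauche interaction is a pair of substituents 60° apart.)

Non-H gauche pairs: Et(0°)/SH(60°); NH2(120°)/SH(60°); NH2(120°)/CN(180°); tBu(240°)/CN(180°) — 4 interactions.

4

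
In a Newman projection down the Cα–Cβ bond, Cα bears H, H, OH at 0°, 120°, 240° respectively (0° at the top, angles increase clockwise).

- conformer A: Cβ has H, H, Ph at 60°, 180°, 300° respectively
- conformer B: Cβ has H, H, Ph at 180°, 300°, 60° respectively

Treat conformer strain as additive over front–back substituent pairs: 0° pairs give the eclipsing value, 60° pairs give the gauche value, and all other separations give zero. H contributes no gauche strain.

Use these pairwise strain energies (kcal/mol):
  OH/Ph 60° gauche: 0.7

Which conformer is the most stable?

B

A is staggered. OH at 240° is gauche with Ph at 300° (0.7). Total 0.7 kcal/mol.
B (staggered): no non-H gauche contacts → 0.0 kcal/mol.
B has the lowest total (0.0 kcal/mol).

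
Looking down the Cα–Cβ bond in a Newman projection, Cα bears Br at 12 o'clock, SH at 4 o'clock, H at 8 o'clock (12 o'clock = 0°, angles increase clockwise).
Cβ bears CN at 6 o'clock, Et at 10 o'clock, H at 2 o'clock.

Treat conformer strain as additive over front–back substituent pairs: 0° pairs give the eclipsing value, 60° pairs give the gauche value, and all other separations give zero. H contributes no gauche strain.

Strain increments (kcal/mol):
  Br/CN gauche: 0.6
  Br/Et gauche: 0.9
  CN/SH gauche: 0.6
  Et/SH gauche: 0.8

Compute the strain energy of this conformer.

This conformer (staggered): Br–Et gauche, SH–CN gauche; 0.9 + 0.6 = 1.5 kcal/mol.

1.5 kcal/mol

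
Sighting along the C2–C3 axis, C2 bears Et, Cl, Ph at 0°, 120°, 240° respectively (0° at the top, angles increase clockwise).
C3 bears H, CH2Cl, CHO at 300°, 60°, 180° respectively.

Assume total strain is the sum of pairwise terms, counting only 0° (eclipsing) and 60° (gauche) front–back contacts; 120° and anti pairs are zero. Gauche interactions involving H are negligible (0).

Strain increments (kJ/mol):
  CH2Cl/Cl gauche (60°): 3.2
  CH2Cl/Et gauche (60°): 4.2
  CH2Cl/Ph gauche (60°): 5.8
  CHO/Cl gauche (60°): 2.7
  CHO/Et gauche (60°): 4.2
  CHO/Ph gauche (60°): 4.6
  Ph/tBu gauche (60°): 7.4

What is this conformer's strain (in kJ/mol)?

14.7 kJ/mol

This conformer (staggered): Et–CH2Cl gauche, Cl–CH2Cl gauche, Cl–CHO gauche, Ph–CHO gauche; 4.2 + 3.2 + 2.7 + 4.6 = 14.7 kJ/mol.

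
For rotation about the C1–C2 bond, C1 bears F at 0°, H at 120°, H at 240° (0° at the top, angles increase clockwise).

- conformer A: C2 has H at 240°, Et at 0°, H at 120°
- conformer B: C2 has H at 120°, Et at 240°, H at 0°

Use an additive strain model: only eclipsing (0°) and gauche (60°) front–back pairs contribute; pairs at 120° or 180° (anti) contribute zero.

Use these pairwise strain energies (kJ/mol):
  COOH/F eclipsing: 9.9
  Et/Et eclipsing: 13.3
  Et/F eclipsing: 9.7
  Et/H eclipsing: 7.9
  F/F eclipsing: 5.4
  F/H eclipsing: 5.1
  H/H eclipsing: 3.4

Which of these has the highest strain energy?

A (eclipsed): F(0°)/Et(0°) eclipsed 9.7; H(120°)/H(120°) eclipsed 3.4; H(240°)/H(240°) eclipsed 3.4 → 16.5 kJ/mol.
B (eclipsed): F(0°)/H(0°) eclipsed 5.1; H(120°)/H(120°) eclipsed 3.4; H(240°)/Et(240°) eclipsed 7.9 → 16.4 kJ/mol.
A has the highest total (16.5 kJ/mol).

A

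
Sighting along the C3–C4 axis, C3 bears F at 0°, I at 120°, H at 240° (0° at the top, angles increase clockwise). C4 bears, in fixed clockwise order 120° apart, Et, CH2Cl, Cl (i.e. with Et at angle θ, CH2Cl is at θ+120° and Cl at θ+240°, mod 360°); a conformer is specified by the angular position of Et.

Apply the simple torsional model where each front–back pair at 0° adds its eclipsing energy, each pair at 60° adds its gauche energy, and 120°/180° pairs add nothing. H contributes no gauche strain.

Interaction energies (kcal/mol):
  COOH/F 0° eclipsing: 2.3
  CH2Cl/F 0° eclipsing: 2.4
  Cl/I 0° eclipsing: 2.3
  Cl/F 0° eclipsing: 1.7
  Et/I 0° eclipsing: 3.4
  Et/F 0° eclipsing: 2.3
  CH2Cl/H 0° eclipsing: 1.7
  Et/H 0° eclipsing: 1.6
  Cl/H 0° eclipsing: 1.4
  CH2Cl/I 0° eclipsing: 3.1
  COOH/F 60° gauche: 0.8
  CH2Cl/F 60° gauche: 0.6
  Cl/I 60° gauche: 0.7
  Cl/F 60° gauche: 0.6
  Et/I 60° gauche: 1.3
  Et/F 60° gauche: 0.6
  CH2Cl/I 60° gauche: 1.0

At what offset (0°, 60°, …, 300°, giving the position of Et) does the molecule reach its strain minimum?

Et at 0° (eclipsed): F(0°)/Et(0°) eclipsed 2.3; I(120°)/CH2Cl(120°) eclipsed 3.1; H(240°)/Cl(240°) eclipsed 1.4 → 6.8 kcal/mol.
Et at 60° (staggered): F(0°)/Et(60°) gauche 0.6; F(0°)/Cl(300°) gauche 0.6; I(120°)/Et(60°) gauche 1.3; I(120°)/CH2Cl(180°) gauche 1.0 → 3.5 kcal/mol.
Et at 120° (eclipsed): F(0°)/Cl(0°) eclipsed 1.7; I(120°)/Et(120°) eclipsed 3.4; H(240°)/CH2Cl(240°) eclipsed 1.7 → 6.8 kcal/mol.
Et at 180° (staggered): F(0°)/CH2Cl(300°) gauche 0.6; F(0°)/Cl(60°) gauche 0.6; I(120°)/Et(180°) gauche 1.3; I(120°)/Cl(60°) gauche 0.7 → 3.2 kcal/mol.
Et at 240° (eclipsed): F(0°)/CH2Cl(0°) eclipsed 2.4; I(120°)/Cl(120°) eclipsed 2.3; H(240°)/Et(240°) eclipsed 1.6 → 6.3 kcal/mol.
Et at 300° (staggered): F(0°)/Et(300°) gauche 0.6; F(0°)/CH2Cl(60°) gauche 0.6; I(120°)/CH2Cl(60°) gauche 1.0; I(120°)/Cl(180°) gauche 0.7 → 2.9 kcal/mol.
The minimum (2.9 kcal/mol) occurs with Et at 300°.

300°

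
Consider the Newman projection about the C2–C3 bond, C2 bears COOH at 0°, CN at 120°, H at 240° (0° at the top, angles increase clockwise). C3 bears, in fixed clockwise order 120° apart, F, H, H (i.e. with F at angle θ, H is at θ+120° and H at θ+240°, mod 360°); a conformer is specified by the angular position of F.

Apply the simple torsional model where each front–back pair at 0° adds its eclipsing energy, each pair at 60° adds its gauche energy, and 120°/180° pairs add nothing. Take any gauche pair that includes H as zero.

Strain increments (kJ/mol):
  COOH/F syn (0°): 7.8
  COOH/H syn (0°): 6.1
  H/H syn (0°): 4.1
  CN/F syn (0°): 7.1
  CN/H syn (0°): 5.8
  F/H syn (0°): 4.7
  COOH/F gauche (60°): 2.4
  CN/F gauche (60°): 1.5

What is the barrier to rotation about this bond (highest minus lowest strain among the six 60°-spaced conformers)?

F at 0° (eclipsed): COOH(0°)/F(0°) eclipsed 7.8; CN(120°)/H(120°) eclipsed 5.8; H(240°)/H(240°) eclipsed 4.1 → 17.7 kJ/mol.
F at 60° (staggered): COOH(0°)/F(60°) gauche 2.4; CN(120°)/F(60°) gauche 1.5 → 3.9 kJ/mol.
F at 120° (eclipsed): COOH(0°)/H(0°) eclipsed 6.1; CN(120°)/F(120°) eclipsed 7.1; H(240°)/H(240°) eclipsed 4.1 → 17.3 kJ/mol.
F at 180° (staggered): CN(120°)/F(180°) gauche 1.5 → 1.5 kJ/mol.
F at 240° (eclipsed): COOH(0°)/H(0°) eclipsed 6.1; CN(120°)/H(120°) eclipsed 5.8; H(240°)/F(240°) eclipsed 4.7 → 16.6 kJ/mol.
F at 300° (staggered): COOH(0°)/F(300°) gauche 2.4 → 2.4 kJ/mol.
Max at 0° (17.7 kJ/mol), min at 180° (1.5 kJ/mol); barrier = 16.2 kJ/mol.

16.2 kJ/mol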